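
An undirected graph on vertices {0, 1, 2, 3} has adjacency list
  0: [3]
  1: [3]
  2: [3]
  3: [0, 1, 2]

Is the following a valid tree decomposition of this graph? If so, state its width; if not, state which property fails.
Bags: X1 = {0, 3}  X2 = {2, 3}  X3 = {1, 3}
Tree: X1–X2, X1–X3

Yes; width 1.

Every vertex of G appears in some bag (union = {0, 1, 2, 3}); every edge is covered by a bag; and for each vertex v the set of bags containing v is connected in the bag tree. The decomposition is therefore valid. The largest bag has 2 vertices, so the width is 1.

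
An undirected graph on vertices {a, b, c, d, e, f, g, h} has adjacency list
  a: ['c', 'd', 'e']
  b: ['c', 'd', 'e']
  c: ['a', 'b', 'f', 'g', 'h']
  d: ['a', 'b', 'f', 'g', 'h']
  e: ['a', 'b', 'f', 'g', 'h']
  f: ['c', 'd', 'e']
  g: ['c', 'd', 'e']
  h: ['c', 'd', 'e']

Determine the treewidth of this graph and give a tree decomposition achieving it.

Every bag has size at most 4, so the width is 4 − 1 = 3 and tw(G) ≤ 3. For the lower bound: the 4 vertex sets {b,c}, {e,h}, {d}, {a} are disjoint, each induces a connected subgraph, and every pair is joined by at least one edge of G. Contracting each set to a single vertex therefore yields K_{4} as a minor, and since treewidth is minor-monotone, tw(G) ≥ tw(K_{4}) = 3. The upper and lower bounds meet at 3, so that is the treewidth.

Treewidth 3.
One optimal decomposition is:
Bags: B1 = {b, c, d, e}  B2 = {c, d, e, h}  B3 = {a, c, d, e}  B4 = {c, d, e, g}  B5 = {c, d, e, f}
Tree: B1–B2, B2–B3, B3–B4, B4–B5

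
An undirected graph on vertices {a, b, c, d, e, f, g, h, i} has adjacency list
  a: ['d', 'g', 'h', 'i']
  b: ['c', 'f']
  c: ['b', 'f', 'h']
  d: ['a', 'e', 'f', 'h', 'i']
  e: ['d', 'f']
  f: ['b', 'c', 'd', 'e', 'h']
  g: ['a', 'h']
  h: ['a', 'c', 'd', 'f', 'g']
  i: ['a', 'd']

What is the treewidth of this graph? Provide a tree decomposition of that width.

Every bag has size at most 3, so the width is 3 − 1 = 2 and tw(G) ≤ 2. Conversely, {a, d, h} is a clique of size 3, and the vertices of any clique must share a bag in every tree decomposition; so some bag has ≥ 3 vertices and tw(G) ≥ 2. Therefore the treewidth is 2.

Treewidth 2.
Bags: B1 = {d, f, h}  B2 = {d, e, f}  B3 = {c, f, h}  B4 = {a, d, h}  B5 = {a, g, h}  B6 = {a, d, i}  B7 = {b, c, f}
Tree: B1–B2, B1–B3, B1–B4, B4–B5, B4–B6, B3–B7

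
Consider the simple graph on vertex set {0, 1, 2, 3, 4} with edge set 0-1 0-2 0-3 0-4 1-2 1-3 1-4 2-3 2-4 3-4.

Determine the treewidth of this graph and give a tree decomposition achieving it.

Treewidth 4.
One such decomposition:
Bags: B1 = {0, 1, 2, 3, 4}
Tree: (single bag)

A single bag containing all 5 vertices is trivially a valid decomposition of width 4. Conversely, {0, 1, 2, 3, 4} is a clique of size 5, and the vertices of any clique must share a bag in every tree decomposition; so some bag has ≥ 5 vertices and tw(G) ≥ 4. Combining the bounds, tw(G) = 4.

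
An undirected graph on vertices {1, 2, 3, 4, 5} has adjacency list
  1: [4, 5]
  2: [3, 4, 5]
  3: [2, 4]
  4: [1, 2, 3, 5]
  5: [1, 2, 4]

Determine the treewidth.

2

A width-2 tree decomposition is:
Bags: B1 = {1, 4, 5}  B2 = {2, 4, 5}  B3 = {2, 3, 4}
Tree: B1–B2, B2–B3
Each bag holds 3 vertices, so the decomposition has width 2, which upper-bounds the treewidth. For the lower bound, the 3 vertices {1, 4, 5} are pairwise adjacent, and any tree decomposition puts a clique entirely inside one bag — forcing width ≥ 2. Therefore the treewidth is 2.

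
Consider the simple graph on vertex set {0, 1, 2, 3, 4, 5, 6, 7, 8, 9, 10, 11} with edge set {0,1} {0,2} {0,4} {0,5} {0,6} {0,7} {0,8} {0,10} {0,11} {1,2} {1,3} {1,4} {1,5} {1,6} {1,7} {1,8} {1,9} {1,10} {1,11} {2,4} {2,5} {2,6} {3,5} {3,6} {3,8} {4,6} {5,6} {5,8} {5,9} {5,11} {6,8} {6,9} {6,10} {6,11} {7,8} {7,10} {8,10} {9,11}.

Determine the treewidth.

4

A width-4 tree decomposition is:
Bags: B1 = {0, 1, 2, 5, 6}  B2 = {0, 1, 5, 6, 11}  B3 = {0, 1, 5, 6, 8}  B4 = {0, 1, 6, 8, 10}  B5 = {0, 1, 2, 4, 6}  B6 = {0, 1, 7, 8, 10}  B7 = {1, 5, 6, 9, 11}  B8 = {1, 3, 5, 6, 8}
Tree: B1–B2, B2–B3, B3–B4, B1–B5, B4–B6, B2–B7, B3–B8
Each bag holds 5 vertices, so the decomposition has width 4, which upper-bounds the treewidth. Conversely, {0, 1, 6, 8, 10} is a clique of size 5, and the vertices of any clique must share a bag in every tree decomposition; so some bag has ≥ 5 vertices and tw(G) ≥ 4. Therefore the treewidth is 4.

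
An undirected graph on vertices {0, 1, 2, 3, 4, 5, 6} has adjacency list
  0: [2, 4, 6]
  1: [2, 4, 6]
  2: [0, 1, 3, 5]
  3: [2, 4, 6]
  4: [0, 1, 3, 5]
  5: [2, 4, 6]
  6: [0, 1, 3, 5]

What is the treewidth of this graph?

A width-3 tree decomposition is:
Bags: B1 = {1, 2, 4, 6}  B2 = {0, 2, 4, 6}  B3 = {2, 4, 5, 6}  B4 = {2, 3, 4, 6}
Tree: B1–B2, B2–B3, B3–B4
Every bag has size at most 4, so the width is 4 − 1 = 3 and tw(G) ≤ 3. For the lower bound: the 4 vertex sets {1,6}, {0,4}, {2}, {5} are disjoint, each induces a connected subgraph, and every pair is joined by at least one edge of G. Contracting each set to a single vertex therefore yields K_{4} as a minor, and since treewidth is minor-monotone, tw(G) ≥ tw(K_{4}) = 3. The upper and lower bounds meet at 3, so that is the treewidth.

3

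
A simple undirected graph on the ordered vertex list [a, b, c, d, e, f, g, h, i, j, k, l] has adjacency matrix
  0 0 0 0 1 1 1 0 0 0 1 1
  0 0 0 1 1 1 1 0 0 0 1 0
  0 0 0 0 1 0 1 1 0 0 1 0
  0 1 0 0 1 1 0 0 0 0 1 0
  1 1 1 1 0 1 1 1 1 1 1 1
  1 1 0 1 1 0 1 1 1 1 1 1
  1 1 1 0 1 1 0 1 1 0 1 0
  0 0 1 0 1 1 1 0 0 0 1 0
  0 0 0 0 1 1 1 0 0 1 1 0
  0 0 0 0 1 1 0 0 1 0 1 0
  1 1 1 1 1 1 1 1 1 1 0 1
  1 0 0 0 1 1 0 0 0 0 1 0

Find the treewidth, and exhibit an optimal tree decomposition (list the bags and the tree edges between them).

Treewidth 4.
Bags: B1 = {e, f, g, h, k}  B2 = {c, e, g, h, k}  B3 = {b, e, f, g, k}  B4 = {a, e, f, g, k}  B5 = {b, d, e, f, k}  B6 = {e, f, g, i, k}  B7 = {a, e, f, k, l}  B8 = {e, f, i, j, k}
Tree: B1–B2, B1–B3, B1–B4, B3–B5, B4–B6, B4–B7, B6–B8

The largest bag has 5 vertices, giving width 4; this decomposition certifies tw(G) ≤ 4. On the other hand G contains the 5-clique {c, e, g, h, k}. A clique must lie in a single bag of any decomposition, so no decomposition can have width below 4. The upper and lower bounds meet at 4, so that is the treewidth.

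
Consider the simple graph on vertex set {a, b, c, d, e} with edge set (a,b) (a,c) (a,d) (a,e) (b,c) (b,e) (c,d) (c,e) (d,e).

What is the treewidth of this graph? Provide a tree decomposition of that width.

The largest bag has 4 vertices, giving width 3; this decomposition certifies tw(G) ≤ 3. For the lower bound, the 4 vertices {a, c, d, e} are pairwise adjacent, and any tree decomposition puts a clique entirely inside one bag — forcing width ≥ 3. Hence tw(G) = 3 exactly.

Treewidth 3.
Bags: B1 = {a, c, d, e}  B2 = {a, b, c, e}
Tree: B1–B2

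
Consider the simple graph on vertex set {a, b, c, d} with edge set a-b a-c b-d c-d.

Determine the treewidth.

2

A width-2 tree decomposition is:
Bags: B1 = {a, c, d}  B2 = {a, b, d}
Tree: B1–B2
Every bag has size at most 3, so the width is 3 − 1 = 2 and tw(G) ≤ 2. The edges a–c–d–b–a form a cycle, so G is not a tree and its treewidth is at least 2. The upper and lower bounds meet at 2, so that is the treewidth.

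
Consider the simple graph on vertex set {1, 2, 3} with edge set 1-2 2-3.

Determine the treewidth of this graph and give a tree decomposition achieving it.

Every bag has size at most 2, so the width is 2 − 1 = 1 and tw(G) ≤ 1. G has an edge, so its treewidth is at least 1. Hence tw(G) = 1 exactly.

Treewidth 1.
One optimal decomposition is:
Bags: B1 = {2, 3}  B2 = {1, 2}
Tree: B1–B2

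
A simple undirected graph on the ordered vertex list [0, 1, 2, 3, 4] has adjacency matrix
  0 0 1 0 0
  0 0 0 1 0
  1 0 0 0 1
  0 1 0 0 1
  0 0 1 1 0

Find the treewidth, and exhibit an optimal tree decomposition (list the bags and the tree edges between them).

Every bag has size at most 2, so the width is 2 − 1 = 1 and tw(G) ≤ 1. G has an edge, so its treewidth is at least 1. The upper and lower bounds meet at 1, so that is the treewidth.

Treewidth 1.
One optimal decomposition is:
Bags: B1 = {1, 3}  B2 = {3, 4}  B3 = {2, 4}  B4 = {0, 2}
Tree: B1–B2, B2–B3, B3–B4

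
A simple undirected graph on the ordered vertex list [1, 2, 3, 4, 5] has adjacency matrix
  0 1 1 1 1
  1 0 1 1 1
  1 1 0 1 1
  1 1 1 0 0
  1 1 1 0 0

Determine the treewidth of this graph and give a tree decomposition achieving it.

Treewidth 3.
One such decomposition:
Bags: B1 = {1, 2, 3, 4}  B2 = {1, 2, 3, 5}
Tree: B1–B2

Every bag has size at most 4, so the width is 4 − 1 = 3 and tw(G) ≤ 3. Conversely, {1, 2, 3, 4} is a clique of size 4, and the vertices of any clique must share a bag in every tree decomposition; so some bag has ≥ 4 vertices and tw(G) ≥ 3. The upper and lower bounds meet at 3, so that is the treewidth.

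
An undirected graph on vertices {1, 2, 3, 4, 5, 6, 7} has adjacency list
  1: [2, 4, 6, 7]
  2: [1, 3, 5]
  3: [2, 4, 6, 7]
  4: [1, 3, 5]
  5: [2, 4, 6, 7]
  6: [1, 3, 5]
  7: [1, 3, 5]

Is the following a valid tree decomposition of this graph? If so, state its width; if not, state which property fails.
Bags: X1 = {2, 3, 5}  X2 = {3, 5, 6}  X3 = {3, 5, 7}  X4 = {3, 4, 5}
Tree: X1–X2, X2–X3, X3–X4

A tree decomposition must satisfy three properties: every vertex lies in some bag; for every edge, both endpoints lie together in some bag; and for every vertex, the bags containing it form a connected subtree. Here vertex 1 appears in no bag, so the decomposition is invalid.

No — vertex 1 appears in no bag.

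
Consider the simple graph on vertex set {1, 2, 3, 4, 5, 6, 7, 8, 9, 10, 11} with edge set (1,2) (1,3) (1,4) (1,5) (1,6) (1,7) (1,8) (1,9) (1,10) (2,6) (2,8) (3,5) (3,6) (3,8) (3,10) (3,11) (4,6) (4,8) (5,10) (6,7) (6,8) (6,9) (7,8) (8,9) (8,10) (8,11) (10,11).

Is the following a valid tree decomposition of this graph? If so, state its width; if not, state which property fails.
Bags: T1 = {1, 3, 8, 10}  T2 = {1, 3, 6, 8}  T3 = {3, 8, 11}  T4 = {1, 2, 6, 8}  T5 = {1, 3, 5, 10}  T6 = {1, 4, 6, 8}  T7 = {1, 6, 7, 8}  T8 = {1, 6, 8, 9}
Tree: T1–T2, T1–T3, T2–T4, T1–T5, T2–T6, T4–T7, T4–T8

No — edge (10,11) lies in no bag.

A tree decomposition must satisfy three properties: every vertex lies in some bag; for every edge, both endpoints lie together in some bag; and for every vertex, the bags containing it form a connected subtree. Here edge (10,11) lies in no bag, so the decomposition is invalid.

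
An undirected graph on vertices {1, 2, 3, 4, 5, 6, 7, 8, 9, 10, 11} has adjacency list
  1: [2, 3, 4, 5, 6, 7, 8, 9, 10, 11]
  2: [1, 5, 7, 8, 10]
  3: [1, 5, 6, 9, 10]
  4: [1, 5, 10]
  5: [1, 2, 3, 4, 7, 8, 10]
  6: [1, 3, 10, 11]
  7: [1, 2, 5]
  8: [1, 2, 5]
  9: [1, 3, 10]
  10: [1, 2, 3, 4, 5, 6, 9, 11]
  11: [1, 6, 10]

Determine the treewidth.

A width-3 tree decomposition is:
Bags: B1 = {1, 2, 5, 10}  B2 = {1, 3, 5, 10}  B3 = {1, 3, 9, 10}  B4 = {1, 4, 5, 10}  B5 = {1, 3, 6, 10}  B6 = {1, 2, 5, 7}  B7 = {1, 6, 10, 11}  B8 = {1, 2, 5, 8}
Tree: B1–B2, B2–B3, B1–B4, B3–B5, B1–B6, B5–B7, B1–B8
Every bag has size at most 4, so the width is 4 − 1 = 3 and tw(G) ≤ 3. On the other hand G contains the 4-clique {1, 2, 5, 8}. A clique must lie in a single bag of any decomposition, so no decomposition can have width below 3. Hence tw(G) = 3 exactly.

3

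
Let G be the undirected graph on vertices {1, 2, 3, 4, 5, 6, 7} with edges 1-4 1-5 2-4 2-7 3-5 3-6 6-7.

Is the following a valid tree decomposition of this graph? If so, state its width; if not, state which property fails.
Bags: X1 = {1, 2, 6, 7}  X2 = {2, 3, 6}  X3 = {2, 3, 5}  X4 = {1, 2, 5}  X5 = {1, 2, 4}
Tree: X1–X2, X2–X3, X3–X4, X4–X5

No — bags containing vertex 1 are not connected in the tree.

A tree decomposition must satisfy three properties: every vertex lies in some bag; for every edge, both endpoints lie together in some bag; and for every vertex, the bags containing it form a connected subtree. Here bags containing vertex 1 are not connected in the tree, so the decomposition is invalid.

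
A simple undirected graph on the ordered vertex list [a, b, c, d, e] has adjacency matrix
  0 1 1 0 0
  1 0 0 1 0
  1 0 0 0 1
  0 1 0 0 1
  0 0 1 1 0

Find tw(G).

2

A width-2 tree decomposition is:
Bags: B1 = {a, b, c}  B2 = {b, c, e}  B3 = {b, d, e}
Tree: B1–B2, B2–B3
The largest bag has 3 vertices, giving width 2; this decomposition certifies tw(G) ≤ 2. For the lower bound, G contains the cycle b–a–c–e–d–b, so G is not a forest; only forests have treewidth ≤ 1, hence tw(G) ≥ 2. The upper and lower bounds meet at 2, so that is the treewidth.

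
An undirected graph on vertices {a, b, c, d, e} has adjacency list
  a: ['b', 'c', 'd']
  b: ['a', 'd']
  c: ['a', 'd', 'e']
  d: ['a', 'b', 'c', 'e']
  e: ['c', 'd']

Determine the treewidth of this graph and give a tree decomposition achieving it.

Every bag has size at most 3, so the width is 3 − 1 = 2 and tw(G) ≤ 2. Conversely, {c, d, e} is a clique of size 3, and the vertices of any clique must share a bag in every tree decomposition; so some bag has ≥ 3 vertices and tw(G) ≥ 2. The upper and lower bounds meet at 2, so that is the treewidth.

Treewidth 2.
One such decomposition:
Bags: B1 = {c, d, e}  B2 = {a, c, d}  B3 = {a, b, d}
Tree: B1–B2, B2–B3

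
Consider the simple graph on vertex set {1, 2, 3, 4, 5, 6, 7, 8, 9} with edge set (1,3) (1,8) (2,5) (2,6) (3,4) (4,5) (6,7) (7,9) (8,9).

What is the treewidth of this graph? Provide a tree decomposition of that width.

Treewidth 2.
One optimal decomposition is:
Bags: B1 = {2, 6, 7}  B2 = {2, 7, 9}  B3 = {2, 8, 9}  B4 = {1, 2, 8}  B5 = {1, 2, 3}  B6 = {2, 3, 4}  B7 = {2, 4, 5}
Tree: B1–B2, B2–B3, B3–B4, B4–B5, B5–B6, B6–B7

Every bag has size at most 3, so the width is 3 − 1 = 2 and tw(G) ≤ 2. The edges 2–6–7–9–8–1–3–4–5–2 form a cycle, so G is not a tree and its treewidth is at least 2. Combining the bounds, tw(G) = 2.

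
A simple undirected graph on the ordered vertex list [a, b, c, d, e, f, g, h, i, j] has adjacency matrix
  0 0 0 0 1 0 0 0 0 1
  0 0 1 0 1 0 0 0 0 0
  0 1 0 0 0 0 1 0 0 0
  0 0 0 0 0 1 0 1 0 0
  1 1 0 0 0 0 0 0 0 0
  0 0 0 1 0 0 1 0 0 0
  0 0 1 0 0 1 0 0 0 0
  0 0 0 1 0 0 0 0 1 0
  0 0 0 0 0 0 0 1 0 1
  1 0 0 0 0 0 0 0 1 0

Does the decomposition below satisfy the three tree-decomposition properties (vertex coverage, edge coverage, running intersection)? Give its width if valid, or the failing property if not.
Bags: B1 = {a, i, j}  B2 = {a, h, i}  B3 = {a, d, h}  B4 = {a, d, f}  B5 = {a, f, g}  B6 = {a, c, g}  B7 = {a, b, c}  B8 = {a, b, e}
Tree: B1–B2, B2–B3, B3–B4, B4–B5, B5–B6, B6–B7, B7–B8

Yes; width 2.

Vertex coverage: the bags together contain {a, b, c, d, e, f, g, h, i, j}, the full vertex set. Edge coverage: each edge of G has both endpoints in at least one bag. Running intersection: for every vertex, the bags containing it form a connected subtree. All three properties hold, so this is a valid tree decomposition of width max|bag| − 1 = 2, and hence tw(G) ≤ 2.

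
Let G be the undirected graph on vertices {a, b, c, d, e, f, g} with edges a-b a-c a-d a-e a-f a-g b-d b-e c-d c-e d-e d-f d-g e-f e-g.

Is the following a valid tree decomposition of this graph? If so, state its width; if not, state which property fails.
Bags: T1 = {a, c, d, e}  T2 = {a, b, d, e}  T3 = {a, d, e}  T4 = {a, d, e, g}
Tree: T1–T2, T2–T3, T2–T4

No — vertex f appears in no bag.

A tree decomposition must satisfy three properties: every vertex lies in some bag; for every edge, both endpoints lie together in some bag; and for every vertex, the bags containing it form a connected subtree. Here vertex f appears in no bag, so the decomposition is invalid.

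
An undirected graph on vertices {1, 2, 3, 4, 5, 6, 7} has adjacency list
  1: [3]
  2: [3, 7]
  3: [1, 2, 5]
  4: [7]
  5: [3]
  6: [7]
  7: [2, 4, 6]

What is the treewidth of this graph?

1

A width-1 tree decomposition is:
Bags: B1 = {2, 7}  B2 = {2, 3}  B3 = {3, 5}  B4 = {6, 7}  B5 = {4, 7}  B6 = {1, 3}
Tree: B1–B2, B2–B3, B1–B4, B1–B5, B2–B6
The largest bag has 2 vertices, giving width 1; this decomposition certifies tw(G) ≤ 1. Any graph with an edge has treewidth ≥ 1, and G has the edge 2–7. The upper and lower bounds meet at 1, so that is the treewidth.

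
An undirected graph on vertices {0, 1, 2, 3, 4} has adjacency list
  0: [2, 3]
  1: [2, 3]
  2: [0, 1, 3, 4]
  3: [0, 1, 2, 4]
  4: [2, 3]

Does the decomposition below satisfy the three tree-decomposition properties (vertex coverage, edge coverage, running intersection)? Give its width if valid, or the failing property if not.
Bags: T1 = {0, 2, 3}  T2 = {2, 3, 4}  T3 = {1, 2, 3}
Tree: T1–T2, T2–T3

Yes; width 2.

Every vertex of G appears in some bag (union = {0, 1, 2, 3, 4}); every edge is covered by a bag; and for each vertex v the set of bags containing v is connected in the bag tree. The decomposition is therefore valid. The largest bag has 3 vertices, so the width is 2.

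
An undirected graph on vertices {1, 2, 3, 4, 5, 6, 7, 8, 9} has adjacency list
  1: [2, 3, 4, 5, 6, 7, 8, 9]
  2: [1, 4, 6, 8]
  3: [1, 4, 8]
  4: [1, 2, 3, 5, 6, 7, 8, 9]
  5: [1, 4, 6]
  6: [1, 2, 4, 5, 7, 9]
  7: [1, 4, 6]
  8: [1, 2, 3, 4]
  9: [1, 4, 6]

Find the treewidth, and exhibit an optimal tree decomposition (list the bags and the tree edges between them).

Every bag has size at most 4, so the width is 4 − 1 = 3 and tw(G) ≤ 3. For the lower bound, the 4 vertices {1, 2, 4, 8} are pairwise adjacent, and any tree decomposition puts a clique entirely inside one bag — forcing width ≥ 3. Therefore the treewidth is 3.

Treewidth 3.
One such decomposition:
Bags: B1 = {1, 2, 4, 6}  B2 = {1, 2, 4, 8}  B3 = {1, 4, 5, 6}  B4 = {1, 4, 6, 9}  B5 = {1, 3, 4, 8}  B6 = {1, 4, 6, 7}
Tree: B1–B2, B1–B3, B3–B4, B2–B5, B3–B6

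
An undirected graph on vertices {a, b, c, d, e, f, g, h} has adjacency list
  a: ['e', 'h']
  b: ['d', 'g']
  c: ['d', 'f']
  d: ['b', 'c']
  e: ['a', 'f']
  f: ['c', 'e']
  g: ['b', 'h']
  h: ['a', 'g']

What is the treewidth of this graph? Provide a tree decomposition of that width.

Treewidth 2.
One such decomposition:
Bags: B1 = {b, g, h}  B2 = {a, b, h}  B3 = {a, b, e}  B4 = {b, e, f}  B5 = {b, c, f}  B6 = {b, c, d}
Tree: B1–B2, B2–B3, B3–B4, B4–B5, B5–B6

Every bag has size at most 3, so the width is 3 − 1 = 2 and tw(G) ≤ 2. The edges b–g–h–a–e–f–c–d–b form a cycle, so G is not a tree and its treewidth is at least 2. The upper and lower bounds meet at 2, so that is the treewidth.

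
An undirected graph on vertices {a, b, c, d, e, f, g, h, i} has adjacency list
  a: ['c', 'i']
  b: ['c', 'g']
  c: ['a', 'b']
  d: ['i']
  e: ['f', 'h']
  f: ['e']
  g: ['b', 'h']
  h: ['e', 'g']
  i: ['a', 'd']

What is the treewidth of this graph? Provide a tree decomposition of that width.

Each bag holds 2 vertices, so the decomposition has width 1, which upper-bounds the treewidth. Any graph with an edge has treewidth ≥ 1, and G has the edge d–i. Hence tw(G) = 1 exactly.

Treewidth 1.
One such decomposition:
Bags: B1 = {d, i}  B2 = {a, i}  B3 = {a, c}  B4 = {b, c}  B5 = {b, g}  B6 = {g, h}  B7 = {e, h}  B8 = {e, f}
Tree: B1–B2, B2–B3, B3–B4, B4–B5, B5–B6, B6–B7, B7–B8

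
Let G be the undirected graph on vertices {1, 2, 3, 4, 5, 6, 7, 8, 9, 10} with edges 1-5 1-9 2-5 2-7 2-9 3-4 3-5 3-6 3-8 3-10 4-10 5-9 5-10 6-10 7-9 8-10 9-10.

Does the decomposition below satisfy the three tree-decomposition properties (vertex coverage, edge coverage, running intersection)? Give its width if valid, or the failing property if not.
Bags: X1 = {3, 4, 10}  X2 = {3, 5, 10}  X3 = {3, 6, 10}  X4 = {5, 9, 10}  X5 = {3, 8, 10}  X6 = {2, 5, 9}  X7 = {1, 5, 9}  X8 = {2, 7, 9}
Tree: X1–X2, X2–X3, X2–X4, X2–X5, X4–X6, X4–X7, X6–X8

Yes; width 2.

Every vertex of G appears in some bag (union = {1, 2, 3, 4, 5, 6, 7, 8, 9, 10}); every edge is covered by a bag; and for each vertex v the set of bags containing v is connected in the bag tree. The decomposition is therefore valid. The largest bag has 3 vertices, so the width is 2.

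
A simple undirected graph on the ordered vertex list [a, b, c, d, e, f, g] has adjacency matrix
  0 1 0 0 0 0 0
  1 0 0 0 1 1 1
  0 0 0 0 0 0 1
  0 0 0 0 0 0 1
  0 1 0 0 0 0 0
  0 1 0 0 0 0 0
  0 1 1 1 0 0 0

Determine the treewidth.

1

A width-1 tree decomposition is:
Bags: B1 = {b, g}  B2 = {c, g}  B3 = {b, f}  B4 = {d, g}  B5 = {a, b}  B6 = {b, e}
Tree: B1–B2, B1–B3, B1–B4, B3–B5, B3–B6
The largest bag has 2 vertices, giving width 1; this decomposition certifies tw(G) ≤ 1. Since G has at least one edge (e.g. b–g), it is not an edgeless graph, so tw(G) ≥ 1. The upper and lower bounds meet at 1, so that is the treewidth.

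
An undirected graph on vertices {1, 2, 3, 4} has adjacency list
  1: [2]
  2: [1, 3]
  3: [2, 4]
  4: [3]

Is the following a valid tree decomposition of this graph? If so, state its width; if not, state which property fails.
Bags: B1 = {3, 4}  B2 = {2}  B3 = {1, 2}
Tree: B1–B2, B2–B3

No — edge (3,2) lies in no bag.

A tree decomposition must satisfy three properties: every vertex lies in some bag; for every edge, both endpoints lie together in some bag; and for every vertex, the bags containing it form a connected subtree. Here edge (3,2) lies in no bag, so the decomposition is invalid.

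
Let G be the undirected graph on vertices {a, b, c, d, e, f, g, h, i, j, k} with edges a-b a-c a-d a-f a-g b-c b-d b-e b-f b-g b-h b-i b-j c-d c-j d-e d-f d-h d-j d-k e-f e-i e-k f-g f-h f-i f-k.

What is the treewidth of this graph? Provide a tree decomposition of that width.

The largest bag has 4 vertices, giving width 3; this decomposition certifies tw(G) ≤ 3. For the lower bound, the 4 vertices {d, e, f, k} are pairwise adjacent, and any tree decomposition puts a clique entirely inside one bag — forcing width ≥ 3. Hence tw(G) = 3 exactly.

Treewidth 3.
One such decomposition:
Bags: B1 = {b, d, e, f}  B2 = {b, e, f, i}  B3 = {a, b, d, f}  B4 = {d, e, f, k}  B5 = {a, b, c, d}  B6 = {a, b, f, g}  B7 = {b, c, d, j}  B8 = {b, d, f, h}
Tree: B1–B2, B1–B3, B1–B4, B3–B5, B3–B6, B5–B7, B1–B8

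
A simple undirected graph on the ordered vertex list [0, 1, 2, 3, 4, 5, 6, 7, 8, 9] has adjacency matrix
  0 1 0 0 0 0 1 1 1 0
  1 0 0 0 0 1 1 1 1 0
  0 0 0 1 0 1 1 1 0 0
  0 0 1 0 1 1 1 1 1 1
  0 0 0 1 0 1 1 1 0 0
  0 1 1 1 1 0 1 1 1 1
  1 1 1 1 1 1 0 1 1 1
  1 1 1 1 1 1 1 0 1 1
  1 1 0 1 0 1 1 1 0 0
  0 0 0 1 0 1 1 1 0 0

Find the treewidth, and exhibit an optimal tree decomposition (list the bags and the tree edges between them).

Treewidth 4.
Bags: B1 = {1, 5, 6, 7, 8}  B2 = {3, 5, 6, 7, 8}  B3 = {2, 3, 5, 6, 7}  B4 = {0, 1, 6, 7, 8}  B5 = {3, 4, 5, 6, 7}  B6 = {3, 5, 6, 7, 9}
Tree: B1–B2, B2–B3, B1–B4, B2–B5, B5–B6

The largest bag has 5 vertices, giving width 4; this decomposition certifies tw(G) ≤ 4. On the other hand G contains the 5-clique {0, 1, 6, 7, 8}. A clique must lie in a single bag of any decomposition, so no decomposition can have width below 4. The upper and lower bounds meet at 4, so that is the treewidth.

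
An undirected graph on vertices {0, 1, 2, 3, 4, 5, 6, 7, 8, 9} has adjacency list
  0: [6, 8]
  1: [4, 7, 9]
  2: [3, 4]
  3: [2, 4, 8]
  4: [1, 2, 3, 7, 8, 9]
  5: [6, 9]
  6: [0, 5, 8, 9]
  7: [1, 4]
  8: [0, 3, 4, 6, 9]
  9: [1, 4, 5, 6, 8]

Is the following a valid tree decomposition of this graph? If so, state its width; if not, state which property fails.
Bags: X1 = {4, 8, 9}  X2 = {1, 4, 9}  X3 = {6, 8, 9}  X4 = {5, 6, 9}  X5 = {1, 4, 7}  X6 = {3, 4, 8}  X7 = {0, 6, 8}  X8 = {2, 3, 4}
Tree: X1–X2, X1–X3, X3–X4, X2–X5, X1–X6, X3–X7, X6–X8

Yes; width 2.

Every vertex of G appears in some bag (union = {0, 1, 2, 3, 4, 5, 6, 7, 8, 9}); every edge is covered by a bag; and for each vertex v the set of bags containing v is connected in the bag tree. The decomposition is therefore valid. The largest bag has 3 vertices, so the width is 2.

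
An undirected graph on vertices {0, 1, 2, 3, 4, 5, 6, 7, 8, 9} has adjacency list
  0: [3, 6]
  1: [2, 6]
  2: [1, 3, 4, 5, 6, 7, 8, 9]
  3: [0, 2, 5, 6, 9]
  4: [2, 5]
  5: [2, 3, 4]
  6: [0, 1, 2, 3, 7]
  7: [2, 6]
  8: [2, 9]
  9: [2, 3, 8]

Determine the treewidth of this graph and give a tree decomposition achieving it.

Each bag holds 3 vertices, so the decomposition has width 2, which upper-bounds the treewidth. For the lower bound, the 3 vertices {0, 3, 6} are pairwise adjacent, and any tree decomposition puts a clique entirely inside one bag — forcing width ≥ 2. Therefore the treewidth is 2.

Treewidth 2.
One optimal decomposition is:
Bags: B1 = {2, 3, 5}  B2 = {2, 3, 6}  B3 = {2, 6, 7}  B4 = {2, 3, 9}  B5 = {1, 2, 6}  B6 = {2, 4, 5}  B7 = {2, 8, 9}  B8 = {0, 3, 6}
Tree: B1–B2, B2–B3, B2–B4, B2–B5, B1–B6, B4–B7, B2–B8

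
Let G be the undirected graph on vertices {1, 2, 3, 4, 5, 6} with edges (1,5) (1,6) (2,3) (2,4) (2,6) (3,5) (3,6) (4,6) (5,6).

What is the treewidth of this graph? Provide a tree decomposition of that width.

Treewidth 2.
One optimal decomposition is:
Bags: B1 = {1, 5, 6}  B2 = {3, 5, 6}  B3 = {2, 3, 6}  B4 = {2, 4, 6}
Tree: B1–B2, B2–B3, B3–B4

The largest bag has 3 vertices, giving width 2; this decomposition certifies tw(G) ≤ 2. For the lower bound, the 3 vertices {1, 5, 6} are pairwise adjacent, and any tree decomposition puts a clique entirely inside one bag — forcing width ≥ 2. Combining the bounds, tw(G) = 2.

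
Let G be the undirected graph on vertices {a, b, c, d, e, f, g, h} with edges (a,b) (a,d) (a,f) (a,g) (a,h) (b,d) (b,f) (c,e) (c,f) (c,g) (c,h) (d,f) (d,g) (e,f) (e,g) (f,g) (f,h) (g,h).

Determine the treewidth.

A width-3 tree decomposition is:
Bags: B1 = {a, f, g, h}  B2 = {a, d, f, g}  B3 = {c, f, g, h}  B4 = {a, b, d, f}  B5 = {c, e, f, g}
Tree: B1–B2, B1–B3, B2–B4, B3–B5
Each bag holds 4 vertices, so the decomposition has width 3, which upper-bounds the treewidth. On the other hand G contains the 4-clique {a, d, f, g}. A clique must lie in a single bag of any decomposition, so no decomposition can have width below 3. Therefore the treewidth is 3.

3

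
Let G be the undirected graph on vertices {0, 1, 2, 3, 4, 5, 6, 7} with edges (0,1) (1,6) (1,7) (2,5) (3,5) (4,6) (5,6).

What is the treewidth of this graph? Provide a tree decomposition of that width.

Treewidth 1.
One such decomposition:
Bags: B1 = {4, 6}  B2 = {1, 6}  B3 = {1, 7}  B4 = {5, 6}  B5 = {2, 5}  B6 = {3, 5}  B7 = {0, 1}
Tree: B1–B2, B2–B3, B2–B4, B4–B5, B5–B6, B2–B7

Each bag holds 2 vertices, so the decomposition has width 1, which upper-bounds the treewidth. Since G has at least one edge (e.g. 4–6), it is not an edgeless graph, so tw(G) ≥ 1. Therefore the treewidth is 1.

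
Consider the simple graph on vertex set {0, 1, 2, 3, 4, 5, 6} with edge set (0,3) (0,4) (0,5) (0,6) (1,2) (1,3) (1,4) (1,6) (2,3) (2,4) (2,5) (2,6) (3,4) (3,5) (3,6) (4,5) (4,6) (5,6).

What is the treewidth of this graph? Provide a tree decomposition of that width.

Each bag holds 5 vertices, so the decomposition has width 4, which upper-bounds the treewidth. For the lower bound, the 5 vertices {0, 3, 4, 5, 6} are pairwise adjacent, and any tree decomposition puts a clique entirely inside one bag — forcing width ≥ 4. Hence tw(G) = 4 exactly.

Treewidth 4.
One such decomposition:
Bags: B1 = {0, 3, 4, 5, 6}  B2 = {2, 3, 4, 5, 6}  B3 = {1, 2, 3, 4, 6}
Tree: B1–B2, B2–B3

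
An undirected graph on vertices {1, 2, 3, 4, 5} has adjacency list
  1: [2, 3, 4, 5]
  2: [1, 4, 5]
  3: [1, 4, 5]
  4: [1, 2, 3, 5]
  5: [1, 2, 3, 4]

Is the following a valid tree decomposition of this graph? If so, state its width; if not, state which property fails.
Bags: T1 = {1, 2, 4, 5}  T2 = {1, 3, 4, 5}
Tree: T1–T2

Every vertex of G appears in some bag (union = {1, 2, 3, 4, 5}); every edge is covered by a bag; and for each vertex v the set of bags containing v is connected in the bag tree. The decomposition is therefore valid. The largest bag has 4 vertices, so the width is 3.

Yes; width 3.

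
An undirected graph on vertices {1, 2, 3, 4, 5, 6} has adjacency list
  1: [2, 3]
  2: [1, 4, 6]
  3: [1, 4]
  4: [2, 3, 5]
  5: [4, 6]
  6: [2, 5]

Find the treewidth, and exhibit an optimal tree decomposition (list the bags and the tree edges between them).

Each bag holds 3 vertices, so the decomposition has width 2, which upper-bounds the treewidth. The edges 6–5–4–2–6 form a cycle, so G is not a tree and its treewidth is at least 2. Therefore the treewidth is 2.

Treewidth 2.
One optimal decomposition is:
Bags: B1 = {2, 5, 6}  B2 = {2, 4, 5}  B3 = {1, 2, 4}  B4 = {1, 3, 4}
Tree: B1–B2, B2–B3, B3–B4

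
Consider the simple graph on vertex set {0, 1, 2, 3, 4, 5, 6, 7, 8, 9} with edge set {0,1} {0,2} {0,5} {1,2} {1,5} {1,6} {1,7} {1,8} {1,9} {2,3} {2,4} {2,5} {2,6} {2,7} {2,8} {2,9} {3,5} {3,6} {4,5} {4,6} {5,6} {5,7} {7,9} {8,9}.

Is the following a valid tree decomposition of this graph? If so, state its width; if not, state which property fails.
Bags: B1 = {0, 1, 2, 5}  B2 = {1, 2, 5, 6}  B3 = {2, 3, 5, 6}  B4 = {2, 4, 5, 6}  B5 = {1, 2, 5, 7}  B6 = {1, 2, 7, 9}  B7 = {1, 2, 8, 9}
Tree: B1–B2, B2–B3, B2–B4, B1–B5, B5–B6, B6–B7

Yes; width 3.

Checking the three conditions: (i) the bags cover all of {0, 1, 2, 3, 4, 5, 6, 7, 8, 9}; (ii) for each edge, some bag contains both endpoints; (iii) the bags containing any fixed vertex form a subtree. All hold, so the decomposition is valid with width 4 − 1 = 3.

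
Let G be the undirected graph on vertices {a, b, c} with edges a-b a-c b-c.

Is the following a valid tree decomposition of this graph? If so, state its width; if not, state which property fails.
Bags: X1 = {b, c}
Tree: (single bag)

A tree decomposition must satisfy three properties: every vertex lies in some bag; for every edge, both endpoints lie together in some bag; and for every vertex, the bags containing it form a connected subtree. Here vertex a appears in no bag, so the decomposition is invalid.

No — vertex a appears in no bag.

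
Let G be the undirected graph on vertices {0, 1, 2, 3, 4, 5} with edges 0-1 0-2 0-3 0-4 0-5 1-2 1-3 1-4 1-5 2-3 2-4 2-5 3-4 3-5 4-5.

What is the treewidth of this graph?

5

A width-5 tree decomposition is:
Bags: B1 = {0, 1, 2, 3, 4, 5}
Tree: (single bag)
With just one bag of size 6, the width is 6 − 1 = 5, so tw(G) ≤ 5. Conversely, {0, 1, 2, 3, 4, 5} is a clique of size 6, and the vertices of any clique must share a bag in every tree decomposition; so some bag has ≥ 6 vertices and tw(G) ≥ 5. The upper and lower bounds meet at 5, so that is the treewidth.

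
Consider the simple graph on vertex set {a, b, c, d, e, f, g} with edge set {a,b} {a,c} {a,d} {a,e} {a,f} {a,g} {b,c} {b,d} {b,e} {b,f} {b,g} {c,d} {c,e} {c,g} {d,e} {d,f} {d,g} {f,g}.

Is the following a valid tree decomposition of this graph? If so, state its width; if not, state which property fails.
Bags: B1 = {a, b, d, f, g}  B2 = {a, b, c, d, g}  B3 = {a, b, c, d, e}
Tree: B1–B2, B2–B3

Checking the three conditions: (i) the bags cover all of {a, b, c, d, e, f, g}; (ii) for each edge, some bag contains both endpoints; (iii) the bags containing any fixed vertex form a subtree. All hold, so the decomposition is valid with width 5 − 1 = 4.

Yes; width 4.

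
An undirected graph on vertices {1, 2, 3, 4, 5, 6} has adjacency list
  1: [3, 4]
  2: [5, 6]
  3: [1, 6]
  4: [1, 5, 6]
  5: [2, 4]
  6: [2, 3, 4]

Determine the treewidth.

2

A width-2 tree decomposition is:
Bags: B1 = {1, 3, 6}  B2 = {1, 4, 6}  B3 = {2, 4, 6}  B4 = {2, 4, 5}
Tree: B1–B2, B2–B3, B3–B4
Every bag has size at most 3, so the width is 3 − 1 = 2 and tw(G) ≤ 2. Since 3–1–4–6–3 is a cycle in G, G is not acyclic. Forests are exactly the graphs of treewidth ≤ 1, so tw(G) ≥ 2. Hence tw(G) = 2 exactly.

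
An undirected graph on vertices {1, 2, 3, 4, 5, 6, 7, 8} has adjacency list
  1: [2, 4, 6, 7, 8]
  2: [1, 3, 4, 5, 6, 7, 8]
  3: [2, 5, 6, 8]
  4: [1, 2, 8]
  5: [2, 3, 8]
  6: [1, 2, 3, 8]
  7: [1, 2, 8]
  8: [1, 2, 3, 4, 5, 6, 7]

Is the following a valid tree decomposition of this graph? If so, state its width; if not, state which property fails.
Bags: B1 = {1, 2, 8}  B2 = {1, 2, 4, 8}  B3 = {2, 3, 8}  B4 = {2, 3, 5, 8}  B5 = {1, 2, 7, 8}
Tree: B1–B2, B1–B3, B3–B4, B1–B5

No — vertex 6 appears in no bag.

A tree decomposition must satisfy three properties: every vertex lies in some bag; for every edge, both endpoints lie together in some bag; and for every vertex, the bags containing it form a connected subtree. Here vertex 6 appears in no bag, so the decomposition is invalid.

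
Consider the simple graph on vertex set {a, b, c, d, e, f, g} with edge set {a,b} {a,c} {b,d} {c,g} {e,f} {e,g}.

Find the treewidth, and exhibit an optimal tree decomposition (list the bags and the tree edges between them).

Treewidth 1.
Bags: B1 = {e, f}  B2 = {e, g}  B3 = {c, g}  B4 = {a, c}  B5 = {a, b}  B6 = {b, d}
Tree: B1–B2, B2–B3, B3–B4, B4–B5, B5–B6

Each bag holds 2 vertices, so the decomposition has width 1, which upper-bounds the treewidth. G has an edge, so its treewidth is at least 1. Hence tw(G) = 1 exactly.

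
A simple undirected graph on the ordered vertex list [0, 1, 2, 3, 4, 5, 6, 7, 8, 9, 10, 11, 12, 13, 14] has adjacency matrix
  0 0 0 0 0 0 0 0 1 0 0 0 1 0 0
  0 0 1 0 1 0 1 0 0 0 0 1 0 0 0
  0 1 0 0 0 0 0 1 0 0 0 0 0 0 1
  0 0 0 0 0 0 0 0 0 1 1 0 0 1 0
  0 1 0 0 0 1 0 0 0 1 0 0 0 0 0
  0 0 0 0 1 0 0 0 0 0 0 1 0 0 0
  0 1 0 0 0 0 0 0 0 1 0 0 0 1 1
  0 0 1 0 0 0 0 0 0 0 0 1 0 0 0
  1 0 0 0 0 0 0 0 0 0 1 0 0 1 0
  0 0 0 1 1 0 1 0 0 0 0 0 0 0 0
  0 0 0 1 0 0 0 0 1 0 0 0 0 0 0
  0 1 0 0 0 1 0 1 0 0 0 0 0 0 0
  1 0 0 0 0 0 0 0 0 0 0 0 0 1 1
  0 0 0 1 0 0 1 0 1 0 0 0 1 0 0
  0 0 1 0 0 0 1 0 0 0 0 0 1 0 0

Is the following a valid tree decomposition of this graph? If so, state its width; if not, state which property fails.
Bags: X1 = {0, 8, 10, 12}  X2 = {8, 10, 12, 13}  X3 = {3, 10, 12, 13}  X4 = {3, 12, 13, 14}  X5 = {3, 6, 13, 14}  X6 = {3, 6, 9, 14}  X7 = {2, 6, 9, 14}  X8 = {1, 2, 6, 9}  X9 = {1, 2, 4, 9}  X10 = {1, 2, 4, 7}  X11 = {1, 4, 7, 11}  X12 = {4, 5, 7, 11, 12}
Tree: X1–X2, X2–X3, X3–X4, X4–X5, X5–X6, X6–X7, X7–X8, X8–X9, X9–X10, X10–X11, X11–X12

A tree decomposition must satisfy three properties: every vertex lies in some bag; for every edge, both endpoints lie together in some bag; and for every vertex, the bags containing it form a connected subtree. Here bags containing vertex 12 are not connected in the tree, so the decomposition is invalid.

No — bags containing vertex 12 are not connected in the tree.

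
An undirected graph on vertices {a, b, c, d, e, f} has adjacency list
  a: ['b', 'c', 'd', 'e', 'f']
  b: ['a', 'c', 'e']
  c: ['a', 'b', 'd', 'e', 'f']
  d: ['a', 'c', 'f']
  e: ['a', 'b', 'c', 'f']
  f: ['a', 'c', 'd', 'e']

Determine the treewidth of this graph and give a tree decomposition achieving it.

Treewidth 3.
One such decomposition:
Bags: B1 = {a, c, e, f}  B2 = {a, c, d, f}  B3 = {a, b, c, e}
Tree: B1–B2, B1–B3

Each bag holds 4 vertices, so the decomposition has width 3, which upper-bounds the treewidth. On the other hand G contains the 4-clique {a, c, d, f}. A clique must lie in a single bag of any decomposition, so no decomposition can have width below 3. The upper and lower bounds meet at 3, so that is the treewidth.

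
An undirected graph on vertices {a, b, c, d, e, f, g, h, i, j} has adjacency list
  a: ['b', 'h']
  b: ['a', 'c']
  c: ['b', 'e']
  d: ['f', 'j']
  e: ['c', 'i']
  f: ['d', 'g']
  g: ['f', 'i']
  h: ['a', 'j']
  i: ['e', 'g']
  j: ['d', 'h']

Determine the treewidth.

2

A width-2 tree decomposition is:
Bags: B1 = {e, g, i}  B2 = {e, f, g}  B3 = {d, e, f}  B4 = {d, e, j}  B5 = {e, h, j}  B6 = {a, e, h}  B7 = {a, b, e}  B8 = {b, c, e}
Tree: B1–B2, B2–B3, B3–B4, B4–B5, B5–B6, B6–B7, B7–B8
The largest bag has 3 vertices, giving width 2; this decomposition certifies tw(G) ≤ 2. The edges e–i–g–f–d–j–h–a–b–c–e form a cycle, so G is not a tree and its treewidth is at least 2. The upper and lower bounds meet at 2, so that is the treewidth.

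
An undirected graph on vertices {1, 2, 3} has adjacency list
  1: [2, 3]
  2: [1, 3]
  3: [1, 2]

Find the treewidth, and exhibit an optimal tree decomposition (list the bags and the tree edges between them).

A single bag containing all 3 vertices is trivially a valid decomposition of width 2. On the other hand G contains the 3-clique {1, 2, 3}. A clique must lie in a single bag of any decomposition, so no decomposition can have width below 2. Combining the bounds, tw(G) = 2.

Treewidth 2.
One optimal decomposition is:
Bags: B1 = {1, 2, 3}
Tree: (single bag)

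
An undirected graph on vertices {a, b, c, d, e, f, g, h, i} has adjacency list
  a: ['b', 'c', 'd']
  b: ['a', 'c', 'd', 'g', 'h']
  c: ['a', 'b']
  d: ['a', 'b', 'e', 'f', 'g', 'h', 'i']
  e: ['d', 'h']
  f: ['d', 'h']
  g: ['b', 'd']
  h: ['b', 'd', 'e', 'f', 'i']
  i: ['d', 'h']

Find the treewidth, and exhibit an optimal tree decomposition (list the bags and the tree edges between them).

The largest bag has 3 vertices, giving width 2; this decomposition certifies tw(G) ≤ 2. On the other hand G contains the 3-clique {b, d, g}. A clique must lie in a single bag of any decomposition, so no decomposition can have width below 2. Hence tw(G) = 2 exactly.

Treewidth 2.
One optimal decomposition is:
Bags: B1 = {b, d, h}  B2 = {d, e, h}  B3 = {a, b, d}  B4 = {b, d, g}  B5 = {a, b, c}  B6 = {d, h, i}  B7 = {d, f, h}
Tree: B1–B2, B1–B3, B3–B4, B3–B5, B2–B6, B6–B7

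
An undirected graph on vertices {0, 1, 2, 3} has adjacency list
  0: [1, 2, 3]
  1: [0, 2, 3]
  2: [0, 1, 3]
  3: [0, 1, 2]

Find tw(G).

3

A width-3 tree decomposition is:
Bags: B1 = {0, 1, 2, 3}
Tree: (single bag)
A single bag containing all 4 vertices is trivially a valid decomposition of width 3. On the other hand G contains the 4-clique {0, 1, 2, 3}. A clique must lie in a single bag of any decomposition, so no decomposition can have width below 3. Combining the bounds, tw(G) = 3.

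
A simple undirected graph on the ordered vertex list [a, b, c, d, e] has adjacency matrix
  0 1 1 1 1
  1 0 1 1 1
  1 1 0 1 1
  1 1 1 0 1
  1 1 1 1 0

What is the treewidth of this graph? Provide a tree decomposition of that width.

Treewidth 4.
One optimal decomposition is:
Bags: B1 = {a, b, c, d, e}
Tree: (single bag)

With just one bag of size 5, the width is 5 − 1 = 4, so tw(G) ≤ 4. Conversely, {a, b, c, d, e} is a clique of size 5, and the vertices of any clique must share a bag in every tree decomposition; so some bag has ≥ 5 vertices and tw(G) ≥ 4. Combining the bounds, tw(G) = 4.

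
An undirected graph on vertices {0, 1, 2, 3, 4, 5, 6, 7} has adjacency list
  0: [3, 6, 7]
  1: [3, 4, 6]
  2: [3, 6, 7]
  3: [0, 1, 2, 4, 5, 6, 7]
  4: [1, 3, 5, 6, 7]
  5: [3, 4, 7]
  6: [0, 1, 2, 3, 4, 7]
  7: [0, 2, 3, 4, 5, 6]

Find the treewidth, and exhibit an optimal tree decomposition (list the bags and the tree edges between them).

Treewidth 3.
One such decomposition:
Bags: B1 = {2, 3, 6, 7}  B2 = {3, 4, 6, 7}  B3 = {1, 3, 4, 6}  B4 = {3, 4, 5, 7}  B5 = {0, 3, 6, 7}
Tree: B1–B2, B2–B3, B2–B4, B1–B5

Every bag has size at most 4, so the width is 4 − 1 = 3 and tw(G) ≤ 3. For the lower bound, the 4 vertices {3, 4, 5, 7} are pairwise adjacent, and any tree decomposition puts a clique entirely inside one bag — forcing width ≥ 3. Combining the bounds, tw(G) = 3.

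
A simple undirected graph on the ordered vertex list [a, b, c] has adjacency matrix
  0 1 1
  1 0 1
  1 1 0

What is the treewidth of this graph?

A width-2 tree decomposition is:
Bags: B1 = {a, b, c}
Tree: (single bag)
A single bag containing all 3 vertices is trivially a valid decomposition of width 2. For the lower bound, the 3 vertices {a, b, c} are pairwise adjacent, and any tree decomposition puts a clique entirely inside one bag — forcing width ≥ 2. Hence tw(G) = 2 exactly.

2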